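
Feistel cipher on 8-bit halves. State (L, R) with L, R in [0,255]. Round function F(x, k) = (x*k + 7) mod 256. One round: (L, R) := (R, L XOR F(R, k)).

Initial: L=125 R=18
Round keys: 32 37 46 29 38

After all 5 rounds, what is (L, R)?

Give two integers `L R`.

Round 1 (k=32): L=18 R=58
Round 2 (k=37): L=58 R=123
Round 3 (k=46): L=123 R=27
Round 4 (k=29): L=27 R=109
Round 5 (k=38): L=109 R=46

Answer: 109 46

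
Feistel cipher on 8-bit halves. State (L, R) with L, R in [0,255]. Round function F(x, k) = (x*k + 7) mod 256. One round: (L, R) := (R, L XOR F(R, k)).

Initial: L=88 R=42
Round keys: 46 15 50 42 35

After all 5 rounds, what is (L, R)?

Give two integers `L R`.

Round 1 (k=46): L=42 R=203
Round 2 (k=15): L=203 R=198
Round 3 (k=50): L=198 R=120
Round 4 (k=42): L=120 R=113
Round 5 (k=35): L=113 R=2

Answer: 113 2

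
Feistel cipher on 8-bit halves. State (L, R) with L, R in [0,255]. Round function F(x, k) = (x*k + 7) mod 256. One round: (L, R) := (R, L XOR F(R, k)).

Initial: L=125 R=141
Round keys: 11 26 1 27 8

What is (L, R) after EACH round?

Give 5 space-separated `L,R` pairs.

Answer: 141,107 107,104 104,4 4,27 27,219

Derivation:
Round 1 (k=11): L=141 R=107
Round 2 (k=26): L=107 R=104
Round 3 (k=1): L=104 R=4
Round 4 (k=27): L=4 R=27
Round 5 (k=8): L=27 R=219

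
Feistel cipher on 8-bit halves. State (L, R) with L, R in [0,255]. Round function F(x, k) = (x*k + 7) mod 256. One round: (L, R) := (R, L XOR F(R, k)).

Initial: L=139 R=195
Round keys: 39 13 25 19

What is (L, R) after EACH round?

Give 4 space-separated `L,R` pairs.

Round 1 (k=39): L=195 R=55
Round 2 (k=13): L=55 R=17
Round 3 (k=25): L=17 R=135
Round 4 (k=19): L=135 R=29

Answer: 195,55 55,17 17,135 135,29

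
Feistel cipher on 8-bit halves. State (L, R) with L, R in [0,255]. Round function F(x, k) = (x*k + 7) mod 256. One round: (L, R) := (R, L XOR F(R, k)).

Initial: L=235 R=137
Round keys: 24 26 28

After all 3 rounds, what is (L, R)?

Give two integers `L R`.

Answer: 198 155

Derivation:
Round 1 (k=24): L=137 R=52
Round 2 (k=26): L=52 R=198
Round 3 (k=28): L=198 R=155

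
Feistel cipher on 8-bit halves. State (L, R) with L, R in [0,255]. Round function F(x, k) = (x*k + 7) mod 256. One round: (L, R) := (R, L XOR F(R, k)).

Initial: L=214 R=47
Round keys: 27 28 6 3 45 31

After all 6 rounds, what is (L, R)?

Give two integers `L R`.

Answer: 192 217

Derivation:
Round 1 (k=27): L=47 R=42
Round 2 (k=28): L=42 R=176
Round 3 (k=6): L=176 R=13
Round 4 (k=3): L=13 R=158
Round 5 (k=45): L=158 R=192
Round 6 (k=31): L=192 R=217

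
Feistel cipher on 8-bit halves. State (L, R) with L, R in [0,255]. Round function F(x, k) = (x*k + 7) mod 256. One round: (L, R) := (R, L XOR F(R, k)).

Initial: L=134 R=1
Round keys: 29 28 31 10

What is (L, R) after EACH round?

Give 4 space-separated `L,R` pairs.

Round 1 (k=29): L=1 R=162
Round 2 (k=28): L=162 R=190
Round 3 (k=31): L=190 R=171
Round 4 (k=10): L=171 R=11

Answer: 1,162 162,190 190,171 171,11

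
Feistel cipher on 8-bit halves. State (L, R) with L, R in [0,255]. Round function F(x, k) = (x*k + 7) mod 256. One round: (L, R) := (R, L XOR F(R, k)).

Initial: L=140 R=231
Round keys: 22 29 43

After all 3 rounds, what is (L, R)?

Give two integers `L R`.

Answer: 135 217

Derivation:
Round 1 (k=22): L=231 R=109
Round 2 (k=29): L=109 R=135
Round 3 (k=43): L=135 R=217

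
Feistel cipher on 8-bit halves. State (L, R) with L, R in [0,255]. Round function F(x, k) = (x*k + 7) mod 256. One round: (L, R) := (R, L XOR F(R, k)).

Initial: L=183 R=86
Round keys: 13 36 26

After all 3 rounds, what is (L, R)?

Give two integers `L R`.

Round 1 (k=13): L=86 R=210
Round 2 (k=36): L=210 R=217
Round 3 (k=26): L=217 R=195

Answer: 217 195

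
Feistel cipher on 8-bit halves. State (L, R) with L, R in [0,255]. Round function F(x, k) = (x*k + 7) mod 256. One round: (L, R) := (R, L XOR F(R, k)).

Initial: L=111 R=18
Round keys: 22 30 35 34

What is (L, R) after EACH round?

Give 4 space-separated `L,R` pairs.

Answer: 18,252 252,157 157,130 130,214

Derivation:
Round 1 (k=22): L=18 R=252
Round 2 (k=30): L=252 R=157
Round 3 (k=35): L=157 R=130
Round 4 (k=34): L=130 R=214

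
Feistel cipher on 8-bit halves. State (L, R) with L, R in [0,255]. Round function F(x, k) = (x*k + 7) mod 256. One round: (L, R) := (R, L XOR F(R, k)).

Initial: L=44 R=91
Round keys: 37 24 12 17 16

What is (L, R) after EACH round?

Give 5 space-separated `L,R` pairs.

Answer: 91,2 2,108 108,21 21,0 0,18

Derivation:
Round 1 (k=37): L=91 R=2
Round 2 (k=24): L=2 R=108
Round 3 (k=12): L=108 R=21
Round 4 (k=17): L=21 R=0
Round 5 (k=16): L=0 R=18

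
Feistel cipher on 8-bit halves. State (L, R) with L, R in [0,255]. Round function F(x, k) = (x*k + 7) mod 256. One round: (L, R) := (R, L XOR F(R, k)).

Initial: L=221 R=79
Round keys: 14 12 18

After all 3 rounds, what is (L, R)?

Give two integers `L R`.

Answer: 120 243

Derivation:
Round 1 (k=14): L=79 R=132
Round 2 (k=12): L=132 R=120
Round 3 (k=18): L=120 R=243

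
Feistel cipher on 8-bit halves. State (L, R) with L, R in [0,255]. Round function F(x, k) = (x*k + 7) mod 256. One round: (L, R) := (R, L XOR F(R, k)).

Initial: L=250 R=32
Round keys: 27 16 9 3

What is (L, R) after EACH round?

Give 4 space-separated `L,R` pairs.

Round 1 (k=27): L=32 R=157
Round 2 (k=16): L=157 R=247
Round 3 (k=9): L=247 R=43
Round 4 (k=3): L=43 R=127

Answer: 32,157 157,247 247,43 43,127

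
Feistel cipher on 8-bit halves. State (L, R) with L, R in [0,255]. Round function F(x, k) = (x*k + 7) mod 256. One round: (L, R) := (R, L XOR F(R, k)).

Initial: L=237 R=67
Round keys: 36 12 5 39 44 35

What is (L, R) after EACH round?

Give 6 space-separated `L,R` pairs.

Round 1 (k=36): L=67 R=158
Round 2 (k=12): L=158 R=44
Round 3 (k=5): L=44 R=125
Round 4 (k=39): L=125 R=62
Round 5 (k=44): L=62 R=210
Round 6 (k=35): L=210 R=131

Answer: 67,158 158,44 44,125 125,62 62,210 210,131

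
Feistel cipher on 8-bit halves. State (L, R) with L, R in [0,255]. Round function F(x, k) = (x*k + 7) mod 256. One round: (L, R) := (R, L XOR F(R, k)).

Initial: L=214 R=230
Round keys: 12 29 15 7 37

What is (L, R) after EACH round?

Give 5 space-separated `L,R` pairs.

Round 1 (k=12): L=230 R=25
Round 2 (k=29): L=25 R=58
Round 3 (k=15): L=58 R=116
Round 4 (k=7): L=116 R=9
Round 5 (k=37): L=9 R=32

Answer: 230,25 25,58 58,116 116,9 9,32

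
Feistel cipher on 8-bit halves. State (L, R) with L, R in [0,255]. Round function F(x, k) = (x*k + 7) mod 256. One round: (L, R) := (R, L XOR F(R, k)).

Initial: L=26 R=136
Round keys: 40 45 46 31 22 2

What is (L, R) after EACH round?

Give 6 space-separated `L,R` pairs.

Answer: 136,93 93,232 232,234 234,181 181,127 127,176

Derivation:
Round 1 (k=40): L=136 R=93
Round 2 (k=45): L=93 R=232
Round 3 (k=46): L=232 R=234
Round 4 (k=31): L=234 R=181
Round 5 (k=22): L=181 R=127
Round 6 (k=2): L=127 R=176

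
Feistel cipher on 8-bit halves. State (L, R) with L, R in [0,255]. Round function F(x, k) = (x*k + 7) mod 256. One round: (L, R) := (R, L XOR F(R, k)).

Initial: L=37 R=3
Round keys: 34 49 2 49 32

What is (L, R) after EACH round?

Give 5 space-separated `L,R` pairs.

Answer: 3,72 72,204 204,215 215,226 226,144

Derivation:
Round 1 (k=34): L=3 R=72
Round 2 (k=49): L=72 R=204
Round 3 (k=2): L=204 R=215
Round 4 (k=49): L=215 R=226
Round 5 (k=32): L=226 R=144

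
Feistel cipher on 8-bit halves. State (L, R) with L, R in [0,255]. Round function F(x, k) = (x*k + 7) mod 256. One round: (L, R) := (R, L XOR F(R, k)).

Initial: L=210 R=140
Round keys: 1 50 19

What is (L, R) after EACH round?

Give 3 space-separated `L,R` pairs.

Round 1 (k=1): L=140 R=65
Round 2 (k=50): L=65 R=53
Round 3 (k=19): L=53 R=183

Answer: 140,65 65,53 53,183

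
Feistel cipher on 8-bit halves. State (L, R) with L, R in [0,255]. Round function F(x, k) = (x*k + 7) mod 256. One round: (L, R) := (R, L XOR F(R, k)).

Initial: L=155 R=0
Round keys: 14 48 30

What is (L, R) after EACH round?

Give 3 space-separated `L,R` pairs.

Round 1 (k=14): L=0 R=156
Round 2 (k=48): L=156 R=71
Round 3 (k=30): L=71 R=197

Answer: 0,156 156,71 71,197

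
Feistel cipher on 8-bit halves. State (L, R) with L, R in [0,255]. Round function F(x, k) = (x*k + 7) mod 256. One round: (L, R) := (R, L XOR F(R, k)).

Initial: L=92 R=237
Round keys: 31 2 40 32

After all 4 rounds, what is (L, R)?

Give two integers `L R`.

Answer: 81 25

Derivation:
Round 1 (k=31): L=237 R=230
Round 2 (k=2): L=230 R=62
Round 3 (k=40): L=62 R=81
Round 4 (k=32): L=81 R=25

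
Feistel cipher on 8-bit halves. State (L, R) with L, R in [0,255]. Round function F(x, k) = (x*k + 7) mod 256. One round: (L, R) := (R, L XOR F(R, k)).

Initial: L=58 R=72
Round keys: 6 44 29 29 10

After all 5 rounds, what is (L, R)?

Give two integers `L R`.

Answer: 13 66

Derivation:
Round 1 (k=6): L=72 R=141
Round 2 (k=44): L=141 R=11
Round 3 (k=29): L=11 R=203
Round 4 (k=29): L=203 R=13
Round 5 (k=10): L=13 R=66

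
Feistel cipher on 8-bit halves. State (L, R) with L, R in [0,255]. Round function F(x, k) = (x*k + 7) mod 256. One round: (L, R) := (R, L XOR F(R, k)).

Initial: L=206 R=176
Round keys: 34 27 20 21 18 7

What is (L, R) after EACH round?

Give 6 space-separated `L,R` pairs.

Answer: 176,169 169,106 106,230 230,143 143,243 243,35

Derivation:
Round 1 (k=34): L=176 R=169
Round 2 (k=27): L=169 R=106
Round 3 (k=20): L=106 R=230
Round 4 (k=21): L=230 R=143
Round 5 (k=18): L=143 R=243
Round 6 (k=7): L=243 R=35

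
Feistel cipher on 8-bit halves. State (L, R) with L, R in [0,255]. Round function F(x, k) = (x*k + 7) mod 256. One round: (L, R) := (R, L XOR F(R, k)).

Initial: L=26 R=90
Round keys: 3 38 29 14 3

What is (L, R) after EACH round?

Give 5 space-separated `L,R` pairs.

Round 1 (k=3): L=90 R=15
Round 2 (k=38): L=15 R=27
Round 3 (k=29): L=27 R=25
Round 4 (k=14): L=25 R=126
Round 5 (k=3): L=126 R=152

Answer: 90,15 15,27 27,25 25,126 126,152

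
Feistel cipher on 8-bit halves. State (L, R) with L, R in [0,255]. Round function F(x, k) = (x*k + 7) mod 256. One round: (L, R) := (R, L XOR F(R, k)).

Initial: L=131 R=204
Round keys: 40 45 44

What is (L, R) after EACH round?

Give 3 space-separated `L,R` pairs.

Round 1 (k=40): L=204 R=100
Round 2 (k=45): L=100 R=87
Round 3 (k=44): L=87 R=159

Answer: 204,100 100,87 87,159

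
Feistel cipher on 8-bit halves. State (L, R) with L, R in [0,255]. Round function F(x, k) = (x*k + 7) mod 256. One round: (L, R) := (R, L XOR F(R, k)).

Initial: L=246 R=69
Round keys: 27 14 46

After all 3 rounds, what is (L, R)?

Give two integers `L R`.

Round 1 (k=27): L=69 R=184
Round 2 (k=14): L=184 R=82
Round 3 (k=46): L=82 R=123

Answer: 82 123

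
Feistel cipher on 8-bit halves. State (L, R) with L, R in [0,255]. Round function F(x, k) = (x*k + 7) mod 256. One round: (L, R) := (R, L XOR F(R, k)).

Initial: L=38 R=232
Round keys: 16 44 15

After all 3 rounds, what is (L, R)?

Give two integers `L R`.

Round 1 (k=16): L=232 R=161
Round 2 (k=44): L=161 R=91
Round 3 (k=15): L=91 R=253

Answer: 91 253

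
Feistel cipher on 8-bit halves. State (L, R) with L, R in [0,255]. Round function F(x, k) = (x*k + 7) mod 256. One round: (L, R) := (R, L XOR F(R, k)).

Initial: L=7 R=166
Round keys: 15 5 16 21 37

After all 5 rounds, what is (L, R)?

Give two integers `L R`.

Answer: 143 67

Derivation:
Round 1 (k=15): L=166 R=198
Round 2 (k=5): L=198 R=67
Round 3 (k=16): L=67 R=241
Round 4 (k=21): L=241 R=143
Round 5 (k=37): L=143 R=67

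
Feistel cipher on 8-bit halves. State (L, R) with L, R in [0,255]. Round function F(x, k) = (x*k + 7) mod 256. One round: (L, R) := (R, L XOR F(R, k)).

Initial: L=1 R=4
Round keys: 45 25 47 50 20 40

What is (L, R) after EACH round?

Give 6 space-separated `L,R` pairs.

Answer: 4,186 186,53 53,120 120,66 66,87 87,221

Derivation:
Round 1 (k=45): L=4 R=186
Round 2 (k=25): L=186 R=53
Round 3 (k=47): L=53 R=120
Round 4 (k=50): L=120 R=66
Round 5 (k=20): L=66 R=87
Round 6 (k=40): L=87 R=221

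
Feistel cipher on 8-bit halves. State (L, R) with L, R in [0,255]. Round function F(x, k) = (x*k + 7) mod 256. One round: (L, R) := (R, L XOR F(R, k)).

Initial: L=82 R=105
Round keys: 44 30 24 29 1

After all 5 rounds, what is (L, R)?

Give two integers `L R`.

Round 1 (k=44): L=105 R=65
Round 2 (k=30): L=65 R=204
Round 3 (k=24): L=204 R=102
Round 4 (k=29): L=102 R=89
Round 5 (k=1): L=89 R=6

Answer: 89 6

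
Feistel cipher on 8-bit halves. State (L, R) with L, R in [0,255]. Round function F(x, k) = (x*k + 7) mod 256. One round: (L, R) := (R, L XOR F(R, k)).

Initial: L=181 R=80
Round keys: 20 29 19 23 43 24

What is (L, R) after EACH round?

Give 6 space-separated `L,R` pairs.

Answer: 80,242 242,33 33,136 136,30 30,153 153,65

Derivation:
Round 1 (k=20): L=80 R=242
Round 2 (k=29): L=242 R=33
Round 3 (k=19): L=33 R=136
Round 4 (k=23): L=136 R=30
Round 5 (k=43): L=30 R=153
Round 6 (k=24): L=153 R=65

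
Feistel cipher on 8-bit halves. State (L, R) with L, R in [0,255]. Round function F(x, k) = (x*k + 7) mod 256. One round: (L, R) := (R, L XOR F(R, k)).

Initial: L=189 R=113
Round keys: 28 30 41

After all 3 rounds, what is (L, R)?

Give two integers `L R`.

Round 1 (k=28): L=113 R=222
Round 2 (k=30): L=222 R=122
Round 3 (k=41): L=122 R=79

Answer: 122 79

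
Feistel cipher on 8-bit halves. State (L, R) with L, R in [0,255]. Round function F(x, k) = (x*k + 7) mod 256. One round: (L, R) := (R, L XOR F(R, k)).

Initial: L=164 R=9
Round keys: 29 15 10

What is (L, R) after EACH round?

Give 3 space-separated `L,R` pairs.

Answer: 9,168 168,214 214,203

Derivation:
Round 1 (k=29): L=9 R=168
Round 2 (k=15): L=168 R=214
Round 3 (k=10): L=214 R=203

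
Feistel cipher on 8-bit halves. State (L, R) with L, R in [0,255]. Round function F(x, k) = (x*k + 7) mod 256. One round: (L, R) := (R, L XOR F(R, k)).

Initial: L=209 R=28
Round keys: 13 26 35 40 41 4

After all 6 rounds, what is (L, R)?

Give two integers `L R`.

Answer: 233 123

Derivation:
Round 1 (k=13): L=28 R=162
Round 2 (k=26): L=162 R=103
Round 3 (k=35): L=103 R=190
Round 4 (k=40): L=190 R=208
Round 5 (k=41): L=208 R=233
Round 6 (k=4): L=233 R=123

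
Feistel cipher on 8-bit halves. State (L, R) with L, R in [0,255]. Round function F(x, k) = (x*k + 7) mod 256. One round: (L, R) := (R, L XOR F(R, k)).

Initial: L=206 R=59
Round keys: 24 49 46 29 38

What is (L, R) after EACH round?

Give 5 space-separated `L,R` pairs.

Answer: 59,65 65,67 67,80 80,84 84,47

Derivation:
Round 1 (k=24): L=59 R=65
Round 2 (k=49): L=65 R=67
Round 3 (k=46): L=67 R=80
Round 4 (k=29): L=80 R=84
Round 5 (k=38): L=84 R=47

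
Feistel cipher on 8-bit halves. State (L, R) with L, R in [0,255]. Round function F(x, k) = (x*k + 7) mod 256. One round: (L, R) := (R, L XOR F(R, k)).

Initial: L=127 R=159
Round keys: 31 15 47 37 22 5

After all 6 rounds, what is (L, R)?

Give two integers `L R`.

Answer: 42 244

Derivation:
Round 1 (k=31): L=159 R=55
Round 2 (k=15): L=55 R=223
Round 3 (k=47): L=223 R=207
Round 4 (k=37): L=207 R=45
Round 5 (k=22): L=45 R=42
Round 6 (k=5): L=42 R=244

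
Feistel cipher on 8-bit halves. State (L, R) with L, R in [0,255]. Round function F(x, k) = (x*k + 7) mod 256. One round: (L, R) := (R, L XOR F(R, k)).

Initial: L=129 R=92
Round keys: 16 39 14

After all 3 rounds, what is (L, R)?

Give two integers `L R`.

Round 1 (k=16): L=92 R=70
Round 2 (k=39): L=70 R=237
Round 3 (k=14): L=237 R=187

Answer: 237 187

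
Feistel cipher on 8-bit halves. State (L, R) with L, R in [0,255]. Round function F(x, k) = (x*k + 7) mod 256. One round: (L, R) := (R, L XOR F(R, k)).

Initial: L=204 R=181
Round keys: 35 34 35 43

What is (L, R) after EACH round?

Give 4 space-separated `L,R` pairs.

Answer: 181,10 10,238 238,155 155,254

Derivation:
Round 1 (k=35): L=181 R=10
Round 2 (k=34): L=10 R=238
Round 3 (k=35): L=238 R=155
Round 4 (k=43): L=155 R=254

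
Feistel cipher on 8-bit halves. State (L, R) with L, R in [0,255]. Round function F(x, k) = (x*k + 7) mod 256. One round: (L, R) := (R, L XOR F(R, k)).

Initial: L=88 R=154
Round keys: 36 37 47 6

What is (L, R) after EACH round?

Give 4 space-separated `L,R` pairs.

Round 1 (k=36): L=154 R=247
Round 2 (k=37): L=247 R=32
Round 3 (k=47): L=32 R=16
Round 4 (k=6): L=16 R=71

Answer: 154,247 247,32 32,16 16,71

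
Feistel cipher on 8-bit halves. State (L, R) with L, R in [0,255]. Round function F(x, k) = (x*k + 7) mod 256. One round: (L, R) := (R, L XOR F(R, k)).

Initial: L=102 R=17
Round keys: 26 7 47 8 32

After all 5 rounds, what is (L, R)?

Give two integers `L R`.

Answer: 198 78

Derivation:
Round 1 (k=26): L=17 R=167
Round 2 (k=7): L=167 R=137
Round 3 (k=47): L=137 R=137
Round 4 (k=8): L=137 R=198
Round 5 (k=32): L=198 R=78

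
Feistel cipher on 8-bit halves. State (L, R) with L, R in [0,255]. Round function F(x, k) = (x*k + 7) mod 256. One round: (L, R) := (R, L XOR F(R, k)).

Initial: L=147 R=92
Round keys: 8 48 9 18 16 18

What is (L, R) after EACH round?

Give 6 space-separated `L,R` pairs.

Answer: 92,116 116,155 155,14 14,152 152,137 137,49

Derivation:
Round 1 (k=8): L=92 R=116
Round 2 (k=48): L=116 R=155
Round 3 (k=9): L=155 R=14
Round 4 (k=18): L=14 R=152
Round 5 (k=16): L=152 R=137
Round 6 (k=18): L=137 R=49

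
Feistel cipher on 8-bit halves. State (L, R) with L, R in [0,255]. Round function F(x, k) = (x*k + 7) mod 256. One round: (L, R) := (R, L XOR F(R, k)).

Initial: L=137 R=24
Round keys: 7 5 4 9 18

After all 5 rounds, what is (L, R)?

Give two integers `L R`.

Answer: 145 100

Derivation:
Round 1 (k=7): L=24 R=38
Round 2 (k=5): L=38 R=221
Round 3 (k=4): L=221 R=93
Round 4 (k=9): L=93 R=145
Round 5 (k=18): L=145 R=100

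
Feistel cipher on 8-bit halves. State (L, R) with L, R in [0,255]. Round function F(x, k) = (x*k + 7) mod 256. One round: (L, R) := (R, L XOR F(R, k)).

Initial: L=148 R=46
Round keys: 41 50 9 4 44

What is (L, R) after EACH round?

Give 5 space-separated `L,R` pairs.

Round 1 (k=41): L=46 R=241
Round 2 (k=50): L=241 R=55
Round 3 (k=9): L=55 R=7
Round 4 (k=4): L=7 R=20
Round 5 (k=44): L=20 R=112

Answer: 46,241 241,55 55,7 7,20 20,112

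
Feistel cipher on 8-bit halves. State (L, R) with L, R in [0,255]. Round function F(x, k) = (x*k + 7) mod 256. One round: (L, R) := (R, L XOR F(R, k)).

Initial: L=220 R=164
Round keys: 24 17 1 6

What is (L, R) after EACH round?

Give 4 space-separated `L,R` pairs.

Round 1 (k=24): L=164 R=187
Round 2 (k=17): L=187 R=214
Round 3 (k=1): L=214 R=102
Round 4 (k=6): L=102 R=189

Answer: 164,187 187,214 214,102 102,189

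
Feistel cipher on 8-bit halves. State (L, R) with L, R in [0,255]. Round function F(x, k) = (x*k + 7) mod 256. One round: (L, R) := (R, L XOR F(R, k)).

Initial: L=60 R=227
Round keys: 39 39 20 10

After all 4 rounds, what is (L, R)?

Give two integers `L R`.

Round 1 (k=39): L=227 R=160
Round 2 (k=39): L=160 R=132
Round 3 (k=20): L=132 R=247
Round 4 (k=10): L=247 R=41

Answer: 247 41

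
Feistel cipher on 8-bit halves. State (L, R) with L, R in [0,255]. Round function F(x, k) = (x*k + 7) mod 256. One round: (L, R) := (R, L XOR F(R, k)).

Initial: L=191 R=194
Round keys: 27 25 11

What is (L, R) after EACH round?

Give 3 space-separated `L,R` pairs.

Answer: 194,194 194,59 59,82

Derivation:
Round 1 (k=27): L=194 R=194
Round 2 (k=25): L=194 R=59
Round 3 (k=11): L=59 R=82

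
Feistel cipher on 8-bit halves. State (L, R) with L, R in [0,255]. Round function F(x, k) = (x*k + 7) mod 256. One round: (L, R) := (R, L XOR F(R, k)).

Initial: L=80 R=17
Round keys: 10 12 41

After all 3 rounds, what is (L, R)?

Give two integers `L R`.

Answer: 130 56

Derivation:
Round 1 (k=10): L=17 R=225
Round 2 (k=12): L=225 R=130
Round 3 (k=41): L=130 R=56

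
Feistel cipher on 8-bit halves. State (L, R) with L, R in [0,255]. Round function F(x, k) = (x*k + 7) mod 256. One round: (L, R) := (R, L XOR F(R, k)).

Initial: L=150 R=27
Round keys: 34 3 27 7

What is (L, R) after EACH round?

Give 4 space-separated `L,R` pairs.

Round 1 (k=34): L=27 R=11
Round 2 (k=3): L=11 R=51
Round 3 (k=27): L=51 R=99
Round 4 (k=7): L=99 R=143

Answer: 27,11 11,51 51,99 99,143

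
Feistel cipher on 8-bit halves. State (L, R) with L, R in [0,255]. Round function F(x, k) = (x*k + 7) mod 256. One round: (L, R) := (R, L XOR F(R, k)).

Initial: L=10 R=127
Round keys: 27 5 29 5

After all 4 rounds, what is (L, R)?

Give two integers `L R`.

Round 1 (k=27): L=127 R=102
Round 2 (k=5): L=102 R=122
Round 3 (k=29): L=122 R=191
Round 4 (k=5): L=191 R=184

Answer: 191 184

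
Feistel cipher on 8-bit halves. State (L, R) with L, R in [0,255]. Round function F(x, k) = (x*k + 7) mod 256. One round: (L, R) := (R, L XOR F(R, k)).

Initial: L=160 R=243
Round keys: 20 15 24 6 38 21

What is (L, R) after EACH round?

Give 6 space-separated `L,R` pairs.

Answer: 243,163 163,103 103,12 12,40 40,251 251,182

Derivation:
Round 1 (k=20): L=243 R=163
Round 2 (k=15): L=163 R=103
Round 3 (k=24): L=103 R=12
Round 4 (k=6): L=12 R=40
Round 5 (k=38): L=40 R=251
Round 6 (k=21): L=251 R=182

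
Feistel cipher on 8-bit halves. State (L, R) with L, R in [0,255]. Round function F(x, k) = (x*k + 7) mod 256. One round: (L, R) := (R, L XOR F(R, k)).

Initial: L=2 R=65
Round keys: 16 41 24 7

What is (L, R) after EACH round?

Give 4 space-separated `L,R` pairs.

Answer: 65,21 21,37 37,106 106,200

Derivation:
Round 1 (k=16): L=65 R=21
Round 2 (k=41): L=21 R=37
Round 3 (k=24): L=37 R=106
Round 4 (k=7): L=106 R=200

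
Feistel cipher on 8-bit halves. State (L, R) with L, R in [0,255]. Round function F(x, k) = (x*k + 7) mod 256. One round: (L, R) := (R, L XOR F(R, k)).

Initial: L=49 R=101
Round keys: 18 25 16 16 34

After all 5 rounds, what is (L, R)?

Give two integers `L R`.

Answer: 133 134

Derivation:
Round 1 (k=18): L=101 R=16
Round 2 (k=25): L=16 R=242
Round 3 (k=16): L=242 R=55
Round 4 (k=16): L=55 R=133
Round 5 (k=34): L=133 R=134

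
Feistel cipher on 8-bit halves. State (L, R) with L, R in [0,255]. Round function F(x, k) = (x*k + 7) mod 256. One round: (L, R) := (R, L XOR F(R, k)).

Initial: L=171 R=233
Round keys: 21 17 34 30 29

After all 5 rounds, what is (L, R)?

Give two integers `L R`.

Answer: 220 185

Derivation:
Round 1 (k=21): L=233 R=143
Round 2 (k=17): L=143 R=111
Round 3 (k=34): L=111 R=74
Round 4 (k=30): L=74 R=220
Round 5 (k=29): L=220 R=185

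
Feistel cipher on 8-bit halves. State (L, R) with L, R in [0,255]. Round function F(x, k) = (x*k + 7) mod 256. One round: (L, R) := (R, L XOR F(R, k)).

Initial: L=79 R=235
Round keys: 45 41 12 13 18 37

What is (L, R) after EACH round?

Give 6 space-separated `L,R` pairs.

Round 1 (k=45): L=235 R=25
Round 2 (k=41): L=25 R=227
Round 3 (k=12): L=227 R=178
Round 4 (k=13): L=178 R=242
Round 5 (k=18): L=242 R=185
Round 6 (k=37): L=185 R=54

Answer: 235,25 25,227 227,178 178,242 242,185 185,54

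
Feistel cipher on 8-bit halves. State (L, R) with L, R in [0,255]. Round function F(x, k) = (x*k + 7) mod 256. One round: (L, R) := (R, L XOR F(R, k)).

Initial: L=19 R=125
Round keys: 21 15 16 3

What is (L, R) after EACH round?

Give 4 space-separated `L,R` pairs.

Round 1 (k=21): L=125 R=91
Round 2 (k=15): L=91 R=33
Round 3 (k=16): L=33 R=76
Round 4 (k=3): L=76 R=202

Answer: 125,91 91,33 33,76 76,202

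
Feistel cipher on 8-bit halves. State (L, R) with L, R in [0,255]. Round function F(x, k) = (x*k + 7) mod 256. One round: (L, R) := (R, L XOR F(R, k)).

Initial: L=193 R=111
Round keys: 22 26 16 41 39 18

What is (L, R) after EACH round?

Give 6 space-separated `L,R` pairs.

Round 1 (k=22): L=111 R=80
Round 2 (k=26): L=80 R=72
Round 3 (k=16): L=72 R=215
Round 4 (k=41): L=215 R=62
Round 5 (k=39): L=62 R=174
Round 6 (k=18): L=174 R=125

Answer: 111,80 80,72 72,215 215,62 62,174 174,125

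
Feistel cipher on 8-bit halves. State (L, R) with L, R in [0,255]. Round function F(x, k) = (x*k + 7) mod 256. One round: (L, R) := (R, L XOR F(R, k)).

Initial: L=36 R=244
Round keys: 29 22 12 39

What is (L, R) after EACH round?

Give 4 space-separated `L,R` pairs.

Round 1 (k=29): L=244 R=143
Round 2 (k=22): L=143 R=165
Round 3 (k=12): L=165 R=76
Round 4 (k=39): L=76 R=62

Answer: 244,143 143,165 165,76 76,62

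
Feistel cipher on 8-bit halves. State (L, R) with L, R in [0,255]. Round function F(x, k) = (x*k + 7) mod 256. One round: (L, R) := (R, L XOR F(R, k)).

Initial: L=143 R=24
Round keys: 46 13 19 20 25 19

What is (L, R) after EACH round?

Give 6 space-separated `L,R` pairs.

Answer: 24,216 216,231 231,244 244,240 240,131 131,48

Derivation:
Round 1 (k=46): L=24 R=216
Round 2 (k=13): L=216 R=231
Round 3 (k=19): L=231 R=244
Round 4 (k=20): L=244 R=240
Round 5 (k=25): L=240 R=131
Round 6 (k=19): L=131 R=48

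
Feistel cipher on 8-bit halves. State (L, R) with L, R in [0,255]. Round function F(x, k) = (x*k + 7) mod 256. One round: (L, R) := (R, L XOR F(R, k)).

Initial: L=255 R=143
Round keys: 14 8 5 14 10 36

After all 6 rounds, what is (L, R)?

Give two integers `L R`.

Round 1 (k=14): L=143 R=38
Round 2 (k=8): L=38 R=184
Round 3 (k=5): L=184 R=185
Round 4 (k=14): L=185 R=157
Round 5 (k=10): L=157 R=144
Round 6 (k=36): L=144 R=218

Answer: 144 218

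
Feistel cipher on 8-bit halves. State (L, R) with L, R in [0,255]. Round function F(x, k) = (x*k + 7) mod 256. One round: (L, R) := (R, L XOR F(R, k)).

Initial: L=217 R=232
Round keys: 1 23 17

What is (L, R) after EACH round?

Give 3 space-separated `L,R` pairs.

Answer: 232,54 54,9 9,150

Derivation:
Round 1 (k=1): L=232 R=54
Round 2 (k=23): L=54 R=9
Round 3 (k=17): L=9 R=150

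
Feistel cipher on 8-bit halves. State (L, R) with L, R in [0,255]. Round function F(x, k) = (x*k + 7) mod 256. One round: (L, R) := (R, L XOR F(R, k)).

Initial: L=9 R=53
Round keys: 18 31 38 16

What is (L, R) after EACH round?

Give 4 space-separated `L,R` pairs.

Round 1 (k=18): L=53 R=200
Round 2 (k=31): L=200 R=10
Round 3 (k=38): L=10 R=75
Round 4 (k=16): L=75 R=189

Answer: 53,200 200,10 10,75 75,189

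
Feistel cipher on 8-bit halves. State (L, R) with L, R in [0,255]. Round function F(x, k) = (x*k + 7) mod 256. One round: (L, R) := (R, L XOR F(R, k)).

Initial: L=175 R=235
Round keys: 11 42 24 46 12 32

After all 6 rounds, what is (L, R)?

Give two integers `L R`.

Round 1 (k=11): L=235 R=143
Round 2 (k=42): L=143 R=150
Round 3 (k=24): L=150 R=152
Round 4 (k=46): L=152 R=193
Round 5 (k=12): L=193 R=139
Round 6 (k=32): L=139 R=166

Answer: 139 166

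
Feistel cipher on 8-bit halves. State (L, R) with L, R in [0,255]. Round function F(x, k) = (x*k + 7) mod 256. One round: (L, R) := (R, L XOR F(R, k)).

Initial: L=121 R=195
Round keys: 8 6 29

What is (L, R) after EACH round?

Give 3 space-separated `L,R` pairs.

Answer: 195,102 102,168 168,105

Derivation:
Round 1 (k=8): L=195 R=102
Round 2 (k=6): L=102 R=168
Round 3 (k=29): L=168 R=105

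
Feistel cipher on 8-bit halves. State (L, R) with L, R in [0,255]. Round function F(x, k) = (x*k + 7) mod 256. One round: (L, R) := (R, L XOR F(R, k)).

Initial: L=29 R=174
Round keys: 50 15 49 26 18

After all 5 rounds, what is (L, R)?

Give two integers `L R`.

Round 1 (k=50): L=174 R=30
Round 2 (k=15): L=30 R=103
Round 3 (k=49): L=103 R=160
Round 4 (k=26): L=160 R=32
Round 5 (k=18): L=32 R=231

Answer: 32 231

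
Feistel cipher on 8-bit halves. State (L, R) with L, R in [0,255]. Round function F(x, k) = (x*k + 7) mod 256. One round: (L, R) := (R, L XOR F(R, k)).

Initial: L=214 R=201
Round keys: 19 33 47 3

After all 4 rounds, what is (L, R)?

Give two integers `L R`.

Answer: 33 8

Derivation:
Round 1 (k=19): L=201 R=36
Round 2 (k=33): L=36 R=98
Round 3 (k=47): L=98 R=33
Round 4 (k=3): L=33 R=8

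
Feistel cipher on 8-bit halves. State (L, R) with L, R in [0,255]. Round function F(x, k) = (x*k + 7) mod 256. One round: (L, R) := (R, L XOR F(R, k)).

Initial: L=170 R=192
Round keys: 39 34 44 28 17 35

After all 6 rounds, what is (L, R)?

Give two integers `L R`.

Round 1 (k=39): L=192 R=237
Round 2 (k=34): L=237 R=65
Round 3 (k=44): L=65 R=222
Round 4 (k=28): L=222 R=14
Round 5 (k=17): L=14 R=43
Round 6 (k=35): L=43 R=230

Answer: 43 230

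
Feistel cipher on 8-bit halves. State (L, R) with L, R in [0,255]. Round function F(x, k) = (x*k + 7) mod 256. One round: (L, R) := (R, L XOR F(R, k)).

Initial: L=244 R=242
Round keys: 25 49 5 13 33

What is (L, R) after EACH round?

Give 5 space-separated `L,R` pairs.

Round 1 (k=25): L=242 R=93
Round 2 (k=49): L=93 R=38
Round 3 (k=5): L=38 R=152
Round 4 (k=13): L=152 R=153
Round 5 (k=33): L=153 R=88

Answer: 242,93 93,38 38,152 152,153 153,88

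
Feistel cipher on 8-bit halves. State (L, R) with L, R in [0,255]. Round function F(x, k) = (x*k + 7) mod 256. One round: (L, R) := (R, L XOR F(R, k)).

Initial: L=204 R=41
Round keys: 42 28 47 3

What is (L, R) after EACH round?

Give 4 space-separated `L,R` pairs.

Round 1 (k=42): L=41 R=13
Round 2 (k=28): L=13 R=90
Round 3 (k=47): L=90 R=128
Round 4 (k=3): L=128 R=221

Answer: 41,13 13,90 90,128 128,221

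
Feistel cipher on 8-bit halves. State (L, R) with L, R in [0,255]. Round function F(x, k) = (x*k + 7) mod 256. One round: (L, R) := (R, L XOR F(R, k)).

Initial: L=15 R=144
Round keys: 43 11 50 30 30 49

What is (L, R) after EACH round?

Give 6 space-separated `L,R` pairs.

Round 1 (k=43): L=144 R=56
Round 2 (k=11): L=56 R=255
Round 3 (k=50): L=255 R=237
Round 4 (k=30): L=237 R=50
Round 5 (k=30): L=50 R=14
Round 6 (k=49): L=14 R=135

Answer: 144,56 56,255 255,237 237,50 50,14 14,135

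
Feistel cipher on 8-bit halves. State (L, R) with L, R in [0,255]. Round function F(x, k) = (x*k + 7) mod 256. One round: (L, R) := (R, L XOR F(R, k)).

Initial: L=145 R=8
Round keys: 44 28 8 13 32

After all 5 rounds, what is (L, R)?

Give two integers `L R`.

Answer: 219 174

Derivation:
Round 1 (k=44): L=8 R=246
Round 2 (k=28): L=246 R=231
Round 3 (k=8): L=231 R=201
Round 4 (k=13): L=201 R=219
Round 5 (k=32): L=219 R=174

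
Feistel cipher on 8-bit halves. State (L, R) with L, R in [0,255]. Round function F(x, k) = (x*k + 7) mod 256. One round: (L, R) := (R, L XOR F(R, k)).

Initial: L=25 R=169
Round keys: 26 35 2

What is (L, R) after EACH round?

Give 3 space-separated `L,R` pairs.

Answer: 169,40 40,214 214,155

Derivation:
Round 1 (k=26): L=169 R=40
Round 2 (k=35): L=40 R=214
Round 3 (k=2): L=214 R=155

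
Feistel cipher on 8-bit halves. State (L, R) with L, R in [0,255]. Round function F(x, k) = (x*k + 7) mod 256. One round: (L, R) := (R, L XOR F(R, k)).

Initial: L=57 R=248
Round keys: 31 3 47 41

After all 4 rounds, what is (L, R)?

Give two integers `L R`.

Answer: 208 6

Derivation:
Round 1 (k=31): L=248 R=54
Round 2 (k=3): L=54 R=81
Round 3 (k=47): L=81 R=208
Round 4 (k=41): L=208 R=6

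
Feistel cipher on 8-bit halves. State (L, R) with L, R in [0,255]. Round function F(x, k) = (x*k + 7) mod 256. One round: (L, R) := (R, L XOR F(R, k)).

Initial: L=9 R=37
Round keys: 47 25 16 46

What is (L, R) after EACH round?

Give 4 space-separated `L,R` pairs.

Round 1 (k=47): L=37 R=219
Round 2 (k=25): L=219 R=79
Round 3 (k=16): L=79 R=44
Round 4 (k=46): L=44 R=160

Answer: 37,219 219,79 79,44 44,160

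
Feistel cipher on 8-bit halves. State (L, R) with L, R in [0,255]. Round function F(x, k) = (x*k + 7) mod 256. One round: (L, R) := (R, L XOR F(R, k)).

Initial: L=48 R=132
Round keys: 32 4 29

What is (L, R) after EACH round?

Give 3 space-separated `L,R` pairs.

Round 1 (k=32): L=132 R=183
Round 2 (k=4): L=183 R=103
Round 3 (k=29): L=103 R=5

Answer: 132,183 183,103 103,5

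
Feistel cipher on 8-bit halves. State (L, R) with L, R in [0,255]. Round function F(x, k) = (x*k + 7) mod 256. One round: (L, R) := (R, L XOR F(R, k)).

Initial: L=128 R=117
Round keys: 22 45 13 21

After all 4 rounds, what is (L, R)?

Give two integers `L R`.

Answer: 101 29

Derivation:
Round 1 (k=22): L=117 R=149
Round 2 (k=45): L=149 R=77
Round 3 (k=13): L=77 R=101
Round 4 (k=21): L=101 R=29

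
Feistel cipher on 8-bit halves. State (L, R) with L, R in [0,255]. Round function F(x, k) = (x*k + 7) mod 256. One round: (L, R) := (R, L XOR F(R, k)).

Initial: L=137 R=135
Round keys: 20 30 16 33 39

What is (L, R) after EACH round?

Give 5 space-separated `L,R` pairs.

Answer: 135,26 26,148 148,93 93,144 144,170

Derivation:
Round 1 (k=20): L=135 R=26
Round 2 (k=30): L=26 R=148
Round 3 (k=16): L=148 R=93
Round 4 (k=33): L=93 R=144
Round 5 (k=39): L=144 R=170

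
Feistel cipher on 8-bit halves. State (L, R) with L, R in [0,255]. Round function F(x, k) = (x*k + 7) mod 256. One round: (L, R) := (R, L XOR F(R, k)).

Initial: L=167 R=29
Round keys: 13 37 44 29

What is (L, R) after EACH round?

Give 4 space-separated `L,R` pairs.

Answer: 29,39 39,183 183,92 92,196

Derivation:
Round 1 (k=13): L=29 R=39
Round 2 (k=37): L=39 R=183
Round 3 (k=44): L=183 R=92
Round 4 (k=29): L=92 R=196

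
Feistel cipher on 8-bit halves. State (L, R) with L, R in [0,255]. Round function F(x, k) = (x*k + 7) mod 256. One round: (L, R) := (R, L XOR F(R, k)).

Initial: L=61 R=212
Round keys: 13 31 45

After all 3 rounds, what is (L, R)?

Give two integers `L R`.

Answer: 5 30

Derivation:
Round 1 (k=13): L=212 R=246
Round 2 (k=31): L=246 R=5
Round 3 (k=45): L=5 R=30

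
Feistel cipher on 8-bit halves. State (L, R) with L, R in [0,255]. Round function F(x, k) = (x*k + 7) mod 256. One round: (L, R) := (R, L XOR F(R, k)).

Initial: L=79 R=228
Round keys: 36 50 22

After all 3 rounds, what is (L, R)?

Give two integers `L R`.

Answer: 211 113

Derivation:
Round 1 (k=36): L=228 R=88
Round 2 (k=50): L=88 R=211
Round 3 (k=22): L=211 R=113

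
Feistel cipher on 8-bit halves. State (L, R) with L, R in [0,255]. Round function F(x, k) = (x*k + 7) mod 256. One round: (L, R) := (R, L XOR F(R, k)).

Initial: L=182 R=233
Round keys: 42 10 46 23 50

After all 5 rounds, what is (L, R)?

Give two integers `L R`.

Round 1 (k=42): L=233 R=247
Round 2 (k=10): L=247 R=68
Round 3 (k=46): L=68 R=200
Round 4 (k=23): L=200 R=187
Round 5 (k=50): L=187 R=69

Answer: 187 69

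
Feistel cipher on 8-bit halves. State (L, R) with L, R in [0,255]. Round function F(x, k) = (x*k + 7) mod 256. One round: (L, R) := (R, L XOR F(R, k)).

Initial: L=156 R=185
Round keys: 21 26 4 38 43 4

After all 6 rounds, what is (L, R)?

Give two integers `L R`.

Answer: 107 108

Derivation:
Round 1 (k=21): L=185 R=168
Round 2 (k=26): L=168 R=174
Round 3 (k=4): L=174 R=23
Round 4 (k=38): L=23 R=223
Round 5 (k=43): L=223 R=107
Round 6 (k=4): L=107 R=108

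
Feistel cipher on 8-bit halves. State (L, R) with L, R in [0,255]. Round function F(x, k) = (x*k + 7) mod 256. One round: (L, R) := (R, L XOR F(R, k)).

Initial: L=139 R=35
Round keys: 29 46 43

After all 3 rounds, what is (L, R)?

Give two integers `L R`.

Answer: 46 180

Derivation:
Round 1 (k=29): L=35 R=117
Round 2 (k=46): L=117 R=46
Round 3 (k=43): L=46 R=180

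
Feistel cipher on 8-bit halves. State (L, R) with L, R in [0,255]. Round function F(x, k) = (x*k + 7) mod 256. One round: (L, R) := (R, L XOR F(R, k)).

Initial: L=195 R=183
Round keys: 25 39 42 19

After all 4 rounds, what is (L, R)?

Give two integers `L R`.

Answer: 236 150

Derivation:
Round 1 (k=25): L=183 R=37
Round 2 (k=39): L=37 R=29
Round 3 (k=42): L=29 R=236
Round 4 (k=19): L=236 R=150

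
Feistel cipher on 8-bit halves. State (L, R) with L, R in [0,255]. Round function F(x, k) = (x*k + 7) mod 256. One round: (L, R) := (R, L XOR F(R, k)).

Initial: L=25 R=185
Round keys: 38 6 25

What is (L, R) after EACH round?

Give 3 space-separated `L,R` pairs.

Answer: 185,100 100,230 230,25

Derivation:
Round 1 (k=38): L=185 R=100
Round 2 (k=6): L=100 R=230
Round 3 (k=25): L=230 R=25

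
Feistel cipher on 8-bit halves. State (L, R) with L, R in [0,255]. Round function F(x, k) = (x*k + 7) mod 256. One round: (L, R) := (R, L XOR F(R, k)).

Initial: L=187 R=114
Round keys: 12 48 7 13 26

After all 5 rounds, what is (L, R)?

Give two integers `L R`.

Round 1 (k=12): L=114 R=228
Round 2 (k=48): L=228 R=181
Round 3 (k=7): L=181 R=30
Round 4 (k=13): L=30 R=56
Round 5 (k=26): L=56 R=169

Answer: 56 169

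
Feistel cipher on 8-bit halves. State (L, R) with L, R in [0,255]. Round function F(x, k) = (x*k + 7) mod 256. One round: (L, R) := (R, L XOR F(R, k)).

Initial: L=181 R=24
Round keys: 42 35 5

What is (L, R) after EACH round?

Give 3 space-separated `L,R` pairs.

Answer: 24,66 66,21 21,50

Derivation:
Round 1 (k=42): L=24 R=66
Round 2 (k=35): L=66 R=21
Round 3 (k=5): L=21 R=50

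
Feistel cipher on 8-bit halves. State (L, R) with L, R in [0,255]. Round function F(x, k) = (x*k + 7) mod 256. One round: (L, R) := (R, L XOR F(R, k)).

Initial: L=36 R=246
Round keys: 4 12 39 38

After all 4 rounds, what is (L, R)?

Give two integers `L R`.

Round 1 (k=4): L=246 R=251
Round 2 (k=12): L=251 R=61
Round 3 (k=39): L=61 R=169
Round 4 (k=38): L=169 R=32

Answer: 169 32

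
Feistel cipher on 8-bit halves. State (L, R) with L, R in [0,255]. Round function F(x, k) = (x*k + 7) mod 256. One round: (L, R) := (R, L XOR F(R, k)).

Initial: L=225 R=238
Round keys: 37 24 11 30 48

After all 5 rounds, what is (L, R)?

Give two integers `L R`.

Round 1 (k=37): L=238 R=140
Round 2 (k=24): L=140 R=201
Round 3 (k=11): L=201 R=38
Round 4 (k=30): L=38 R=178
Round 5 (k=48): L=178 R=65

Answer: 178 65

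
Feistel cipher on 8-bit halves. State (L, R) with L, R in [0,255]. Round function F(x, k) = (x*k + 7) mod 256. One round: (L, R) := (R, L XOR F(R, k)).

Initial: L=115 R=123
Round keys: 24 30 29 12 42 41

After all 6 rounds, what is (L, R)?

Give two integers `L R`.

Round 1 (k=24): L=123 R=252
Round 2 (k=30): L=252 R=244
Round 3 (k=29): L=244 R=87
Round 4 (k=12): L=87 R=239
Round 5 (k=42): L=239 R=106
Round 6 (k=41): L=106 R=238

Answer: 106 238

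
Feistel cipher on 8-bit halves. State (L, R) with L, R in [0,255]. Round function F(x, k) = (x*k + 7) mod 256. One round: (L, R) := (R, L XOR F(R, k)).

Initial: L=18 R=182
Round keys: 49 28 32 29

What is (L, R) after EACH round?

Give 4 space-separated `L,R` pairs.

Answer: 182,207 207,29 29,104 104,210

Derivation:
Round 1 (k=49): L=182 R=207
Round 2 (k=28): L=207 R=29
Round 3 (k=32): L=29 R=104
Round 4 (k=29): L=104 R=210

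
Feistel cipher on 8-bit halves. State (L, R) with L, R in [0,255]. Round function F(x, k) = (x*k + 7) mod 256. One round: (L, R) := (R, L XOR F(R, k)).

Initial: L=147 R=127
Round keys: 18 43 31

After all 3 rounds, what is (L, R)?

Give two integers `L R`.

Round 1 (k=18): L=127 R=102
Round 2 (k=43): L=102 R=86
Round 3 (k=31): L=86 R=23

Answer: 86 23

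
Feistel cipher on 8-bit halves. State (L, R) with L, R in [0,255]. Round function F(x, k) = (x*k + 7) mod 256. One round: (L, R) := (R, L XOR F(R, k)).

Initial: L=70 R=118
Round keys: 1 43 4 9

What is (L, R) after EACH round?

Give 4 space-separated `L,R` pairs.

Round 1 (k=1): L=118 R=59
Round 2 (k=43): L=59 R=134
Round 3 (k=4): L=134 R=36
Round 4 (k=9): L=36 R=205

Answer: 118,59 59,134 134,36 36,205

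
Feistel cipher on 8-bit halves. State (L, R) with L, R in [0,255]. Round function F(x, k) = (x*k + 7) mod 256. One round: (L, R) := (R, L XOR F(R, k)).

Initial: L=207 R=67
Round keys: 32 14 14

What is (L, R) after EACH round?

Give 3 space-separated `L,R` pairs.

Round 1 (k=32): L=67 R=168
Round 2 (k=14): L=168 R=116
Round 3 (k=14): L=116 R=247

Answer: 67,168 168,116 116,247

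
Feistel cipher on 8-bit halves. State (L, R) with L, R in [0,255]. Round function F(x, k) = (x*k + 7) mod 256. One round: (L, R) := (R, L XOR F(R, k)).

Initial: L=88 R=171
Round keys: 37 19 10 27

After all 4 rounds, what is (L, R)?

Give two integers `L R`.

Answer: 29 164

Derivation:
Round 1 (k=37): L=171 R=230
Round 2 (k=19): L=230 R=178
Round 3 (k=10): L=178 R=29
Round 4 (k=27): L=29 R=164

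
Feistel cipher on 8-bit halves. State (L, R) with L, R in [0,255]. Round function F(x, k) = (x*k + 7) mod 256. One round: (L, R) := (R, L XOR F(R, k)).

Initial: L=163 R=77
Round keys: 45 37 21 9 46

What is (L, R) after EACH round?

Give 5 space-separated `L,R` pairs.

Answer: 77,51 51,43 43,189 189,135 135,244

Derivation:
Round 1 (k=45): L=77 R=51
Round 2 (k=37): L=51 R=43
Round 3 (k=21): L=43 R=189
Round 4 (k=9): L=189 R=135
Round 5 (k=46): L=135 R=244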